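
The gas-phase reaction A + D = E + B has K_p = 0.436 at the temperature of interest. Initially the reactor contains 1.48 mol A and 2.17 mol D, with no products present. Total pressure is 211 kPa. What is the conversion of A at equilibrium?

X = 0.476

Basis: 1.48 mol A initially; let X = conversion of A. Extent ξ = 1.48X.
Moles: n_A = 1.48 − 1.48X; n_D = 2.17 − 1.48X; n_E = 1.48X; n_B = 1.48X.
Since Δν = 0, n_T = 3.65 throughout.
Mole fractions y_i = n_i/n_T; K_p = p_E p_B / (p_A p_D) with p_i = y_i·P.
Setting this equal to 0.436 and taking the physical root (0 < X < 1) gives X = 0.476.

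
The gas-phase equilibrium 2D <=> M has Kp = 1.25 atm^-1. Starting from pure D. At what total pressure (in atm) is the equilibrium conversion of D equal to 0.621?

Take 1 mol D as basis and let X be its fractional conversion, so ξ = 0.5X.
Mole table: n_D = 1 − X; n_M = 0.5X.
n_T = Σnᵢ = 1 − 0.5X.
Kp = p_M / (p_D^2) with p_i = (n_i/n_T)·P.
At X = 0.621: the mole-fraction product g(X) = Π y_i^ν_i = 1.49. Since Kp = g(X)·P^{-1}, P = (g/Kp)^(1/1) = (1.49/1.25)^(1/1) = 1.19 atm.

P = 1.19 atm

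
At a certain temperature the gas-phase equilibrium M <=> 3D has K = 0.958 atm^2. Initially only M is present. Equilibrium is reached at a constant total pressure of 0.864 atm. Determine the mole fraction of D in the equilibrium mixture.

y_D = 0.715

Let X = conversion of M (basis 1 mol M); extent of reaction ξ = X.
Species balance: n_M = 1 − X; n_D = 3X.
Total moles n_T = 1 + 2X.
With p_i = (n_i/n_T)P, K = p_D^3 / (p_M).
This yields a degree-3 equation in X; solving on (0,1), X = 0.456.
Then n_D = 1.37, n_T = 1.91, so y_D = 0.715.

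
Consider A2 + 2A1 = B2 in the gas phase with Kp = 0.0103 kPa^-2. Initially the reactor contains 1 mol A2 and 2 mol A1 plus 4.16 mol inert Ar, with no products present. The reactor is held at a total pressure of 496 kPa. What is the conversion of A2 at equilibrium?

X = 0.864

Basis: 1 mol A2 initially; let X = conversion of A2. Extent ξ = X.
Moles: n_A2 = 1 − X; n_A1 = 2 − 2X; n_B2 = X; n_I = 4.16 (inert).
Summing: n_T = 7.16 − 2X.
Mole fractions y_i = n_i/n_T; Kp = p_B2 / (p_A2 p_A1^2) with p_i = y_i·P.
This yields a degree-3 equation in X; solving on (0,1), X = 0.864.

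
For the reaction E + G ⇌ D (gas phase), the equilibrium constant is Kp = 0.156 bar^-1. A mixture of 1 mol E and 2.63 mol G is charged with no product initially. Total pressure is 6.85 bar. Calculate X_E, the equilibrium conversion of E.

X = 0.424

Basis: 1 mol E initially; let X = conversion of E. Extent ξ = X.
Mole table: n_E = 1 − X; n_G = 2.63 − X; n_D = X.
Summing: n_T = 3.63 − X.
y_i = n_i/n_T, p_i = y_i·P. Kp = p_D / (p_E p_G).
Equating to 0.156 bar^-1 and solving on 0 < X < 1: X = 0.424.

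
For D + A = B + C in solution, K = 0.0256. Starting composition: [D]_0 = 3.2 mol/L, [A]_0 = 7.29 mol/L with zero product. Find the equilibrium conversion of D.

Let X = conversion of D; extent ξ = 3.2·X mol/L.
Concentrations: [D] = 3.2 − 3.2X; [A] = 7.29 − 3.2X; [B] = 3.2X; [C] = 3.2X.
K = [B] [C] / ([D] [A]).
Solving K = 0.0256 for X ∈ (0,1): X = 0.205.

X = 0.205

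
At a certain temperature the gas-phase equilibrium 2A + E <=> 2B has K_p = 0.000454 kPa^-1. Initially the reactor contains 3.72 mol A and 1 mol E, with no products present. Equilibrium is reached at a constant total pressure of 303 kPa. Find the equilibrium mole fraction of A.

Basis: 1 mol E initially; let X = conversion of E. Extent ξ = X.
Mole table: n_A = 3.72 − 2X; n_E = 1 − X; n_B = 2X.
Total moles n_T = 4.72 − X.
y_i = n_i/n_T, p_i = y_i·P. K_p = p_B^2 / (p_A^2 p_E).
This yields a degree-3 equation in X; solving on (0,1), X = 0.246.
Then n_A = 3.23, n_T = 4.47, so y_A = 0.722.

y_A = 0.722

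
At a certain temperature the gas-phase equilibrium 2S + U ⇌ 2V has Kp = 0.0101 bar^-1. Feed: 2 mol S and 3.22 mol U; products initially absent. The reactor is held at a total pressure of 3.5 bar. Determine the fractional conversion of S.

Take 2 mol S as basis and let X be its fractional conversion, so ξ = X.
At extent ξ: n_S = 2 − 2X; n_U = 3.22 − X; n_V = 2X.
Summing: n_T = 5.22 − X.
y_i = n_i/n_T, p_i = y_i·P. Kp = p_V^2 / (p_S^2 p_U).
Substituting and setting equal to 0.0101 bar^-1 gives a polynomial in X; the root in (0,1) is X = 0.128.

X = 0.128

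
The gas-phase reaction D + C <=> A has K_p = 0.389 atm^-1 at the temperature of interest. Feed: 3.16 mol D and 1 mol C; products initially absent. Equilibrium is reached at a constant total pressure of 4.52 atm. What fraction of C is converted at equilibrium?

Basis: 1 mol C initially; let X = conversion of C. Extent ξ = X.
At extent ξ: n_D = 3.16 − X; n_C = 1 − X; n_A = X.
Total moles n_T = 4.16 − X.
Mole fractions y_i = n_i/n_T; K_p = p_A / (p_D p_C) with p_i = y_i·P.
Substituting and setting equal to 0.389 atm^-1 gives a polynomial in X; the root in (0,1) is X = 0.559.

X = 0.559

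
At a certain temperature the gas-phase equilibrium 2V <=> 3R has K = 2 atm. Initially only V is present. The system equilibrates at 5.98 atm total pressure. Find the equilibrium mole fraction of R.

Take 1 mol V as basis and let X be its fractional conversion, so ξ = 0.5X.
Species balance: n_V = 1 − X; n_R = 1.5X.
n_T = Σnᵢ = 1 + 0.5X.
y_i = n_i/n_T, p_i = y_i·P. K = p_R^3 / (p_V^2).
Equating to 2 atm and solving on 0 < X < 1: X = 0.362.
Then n_R = 0.544, n_T = 1.18, so y_R = 0.460.

y_R = 0.460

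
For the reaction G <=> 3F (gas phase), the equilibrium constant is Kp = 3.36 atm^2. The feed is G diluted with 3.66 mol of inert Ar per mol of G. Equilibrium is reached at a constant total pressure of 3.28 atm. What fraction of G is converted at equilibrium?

X = 0.555

Basis: 1 mol G initially; let X = conversion of G. Extent ξ = X.
Mole table: n_G = 1 − X; n_F = 3X; n_I = 3.66 (inert).
Total moles n_T = 4.66 + 2X.
y_i = n_i/n_T, p_i = y_i·P. Kp = p_F^3 / (p_G).
Setting this equal to 3.36 atm^2 and taking the physical root (0 < X < 1) gives X = 0.555.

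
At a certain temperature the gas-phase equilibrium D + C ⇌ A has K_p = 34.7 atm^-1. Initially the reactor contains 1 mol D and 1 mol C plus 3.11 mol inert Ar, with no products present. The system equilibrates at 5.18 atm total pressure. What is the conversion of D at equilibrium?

Basis: 1 mol D initially; let X = conversion of D. Extent ξ = X.
Species balance: n_D = 1 − X; n_C = 1 − X; n_A = X; n_I = 3.11 (inert).
Summing: n_T = 5.11 − X.
y_i = n_i/n_T, p_i = y_i·P. K_p = p_A / (p_D p_C).
This yields a degree-2 equation in X; solving on (0,1), X = 0.858.

X = 0.858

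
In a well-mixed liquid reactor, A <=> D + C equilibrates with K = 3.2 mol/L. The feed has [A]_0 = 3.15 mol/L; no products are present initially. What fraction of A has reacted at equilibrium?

X = 0.621

Let X = conversion of A; extent ξ = 3.15·X mol/L.
Concentrations: [A] = 3.15 − 3.15X; [D] = 3.15X; [C] = 3.15X.
K = [D] [C] / ([A]).
Setting equal to 3.2 and solving for X on (0,1) gives X = 0.621.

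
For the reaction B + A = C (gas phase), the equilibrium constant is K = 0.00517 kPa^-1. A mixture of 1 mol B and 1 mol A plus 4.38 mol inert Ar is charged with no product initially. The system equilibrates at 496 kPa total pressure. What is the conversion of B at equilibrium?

X = 0.241

Let X = conversion of B (basis 1 mol B); extent of reaction ξ = X.
At extent ξ: n_B = 1 − X; n_A = 1 − X; n_C = X; n_I = 4.38 (inert).
Summing: n_T = 6.38 − X.
With p_i = (n_i/n_T)P, K = p_C / (p_B p_A).
Equating to 0.00517 kPa^-1 and solving on 0 < X < 1: X = 0.241.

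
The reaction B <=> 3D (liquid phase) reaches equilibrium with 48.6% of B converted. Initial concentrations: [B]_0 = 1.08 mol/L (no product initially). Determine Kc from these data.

Let X = conversion of B.
Concentrations: [B] = 1.08 − 1.08X; [D] = 3.24X.
At X = 0.486: [B] = 0.555, [D] = 1.57.
Kc = [D]^3 / ([B]) = 7.03 (mol/L)^2.

Kc = 7.03 (mol/L)^2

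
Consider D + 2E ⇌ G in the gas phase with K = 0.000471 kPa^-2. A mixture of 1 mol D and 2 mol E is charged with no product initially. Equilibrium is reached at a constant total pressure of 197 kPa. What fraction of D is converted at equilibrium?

X = 0.711

Take 1 mol D as basis and let X be its fractional conversion, so ξ = X.
Mole table: n_D = 1 − X; n_E = 2 − 2X; n_G = X.
n_T = Σnᵢ = 3 − 2X.
With p_i = (n_i/n_T)P, K = p_G / (p_D p_E^2).
Substituting and setting equal to 0.000471 kPa^-2 gives a polynomial in X; the root in (0,1) is X = 0.711.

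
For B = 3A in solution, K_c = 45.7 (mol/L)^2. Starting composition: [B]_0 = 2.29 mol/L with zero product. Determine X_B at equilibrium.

Let X = conversion of B; extent ξ = 2.29·X mol/L.
Concentrations: [B] = 2.29 − 2.29X; [A] = 6.87X.
K_c = [A]^3 / ([B]).
This equals 45.7 at X = 0.532 (the root in 0 < X < 1).

X = 0.532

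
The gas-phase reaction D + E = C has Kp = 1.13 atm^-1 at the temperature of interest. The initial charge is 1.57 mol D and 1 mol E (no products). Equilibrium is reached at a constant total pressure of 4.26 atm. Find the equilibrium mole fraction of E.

Let X = conversion of E (basis 1 mol E); extent of reaction ξ = X.
Mole table: n_D = 1.57 − X; n_E = 1 − X; n_C = X.
Total moles n_T = 2.57 − X.
Mole fractions y_i = n_i/n_T; Kp = p_C / (p_D p_E) with p_i = y_i·P.
Setting this equal to 1.13 atm^-1 and taking the physical root (0 < X < 1) gives X = 0.692.
Then n_E = 0.308, n_T = 1.88, so y_E = 0.164.

y_E = 0.164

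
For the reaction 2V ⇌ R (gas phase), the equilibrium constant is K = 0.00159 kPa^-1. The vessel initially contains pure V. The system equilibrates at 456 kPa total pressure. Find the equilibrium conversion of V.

Basis: 1 mol V initially; let X = conversion of V. Extent ξ = 0.5X.
Mole table: n_V = 1 − X; n_R = 0.5X.
n_T = Σnᵢ = 1 − 0.5X.
With p_i = (n_i/n_T)P, K = p_R / (p_V^2).
This yields a degree-2 equation in X; solving on (0,1), X = 0.494.

X = 0.494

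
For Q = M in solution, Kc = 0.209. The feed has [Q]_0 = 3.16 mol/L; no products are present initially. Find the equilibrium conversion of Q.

X = 0.173

Let X = conversion of Q; extent ξ = 3.16·X mol/L.
Concentrations: [Q] = 3.16 − 3.16X; [M] = 3.16X.
Kc = [M] / ([Q]).
Equating to 0.209: the physical root is X = 0.173.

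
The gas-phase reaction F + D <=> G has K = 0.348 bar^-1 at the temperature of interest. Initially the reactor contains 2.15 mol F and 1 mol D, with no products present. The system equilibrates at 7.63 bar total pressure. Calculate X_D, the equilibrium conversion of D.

X = 0.616

Basis: 1 mol D initially; let X = conversion of D. Extent ξ = X.
Mole table: n_F = 2.15 − X; n_D = 1 − X; n_G = X.
Summing: n_T = 3.15 − X.
With p_i = (n_i/n_T)P, K = p_G / (p_F p_D).
This yields a degree-2 equation in X; solving on (0,1), X = 0.616.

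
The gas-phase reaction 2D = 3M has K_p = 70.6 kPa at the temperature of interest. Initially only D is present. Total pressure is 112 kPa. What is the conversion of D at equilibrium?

Basis: 1 mol D initially; let X = conversion of D. Extent ξ = 0.5X.
Mole table: n_D = 1 − X; n_M = 1.5X.
Total moles n_T = 1 + 0.5X.
With p_i = (n_i/n_T)P, K_p = p_M^3 / (p_D^2).
This yields a degree-3 equation in X; solving on (0,1), X = 0.423.

X = 0.423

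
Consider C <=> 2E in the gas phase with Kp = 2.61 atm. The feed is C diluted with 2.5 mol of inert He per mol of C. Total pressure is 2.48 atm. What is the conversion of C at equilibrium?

X = 0.632

Basis: 1 mol C initially; let X = conversion of C. Extent ξ = X.
At extent ξ: n_C = 1 − X; n_E = 2X; n_I = 2.5 (inert).
n_T = Σnᵢ = 3.5 + X.
With p_i = (n_i/n_T)P, Kp = p_E^2 / (p_C).
Equating to 2.61 atm and solving on 0 < X < 1: X = 0.632.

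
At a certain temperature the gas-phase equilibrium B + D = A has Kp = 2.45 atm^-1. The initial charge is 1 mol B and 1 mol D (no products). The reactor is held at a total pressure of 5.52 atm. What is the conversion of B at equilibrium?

X = 0.738

Let X = conversion of B (basis 1 mol B); extent of reaction ξ = X.
Species balance: n_B = 1 − X; n_D = 1 − X; n_A = X.
n_T = Σnᵢ = 2 − X.
y_i = n_i/n_T, p_i = y_i·P. Kp = p_A / (p_B p_D).
Substituting and setting equal to 2.45 atm^-1 gives a polynomial in X; the root in (0,1) is X = 0.738.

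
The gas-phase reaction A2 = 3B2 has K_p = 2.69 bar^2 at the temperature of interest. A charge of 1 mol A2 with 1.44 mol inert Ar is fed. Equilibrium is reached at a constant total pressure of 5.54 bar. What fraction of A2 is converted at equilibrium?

X = 0.276

Basis: 1 mol A2 initially; let X = conversion of A2. Extent ξ = X.
At extent ξ: n_A2 = 1 − X; n_B2 = 3X; n_I = 1.44 (inert).
Total moles n_T = 2.44 + 2X.
With p_i = (n_i/n_T)P, K_p = p_B2^3 / (p_A2).
Substituting and setting equal to 2.69 bar^2 gives a polynomial in X; the root in (0,1) is X = 0.276.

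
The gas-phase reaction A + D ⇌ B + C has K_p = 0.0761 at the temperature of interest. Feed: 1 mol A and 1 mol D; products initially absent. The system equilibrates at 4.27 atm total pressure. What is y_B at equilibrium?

y_B = 0.108

Let X = conversion of A (basis 1 mol A); extent of reaction ξ = X.
At extent ξ: n_A = 1 − X; n_D = 1 − X; n_B = X; n_C = X.
Since Δν = 0, n_T = 2 throughout.
Mole fractions y_i = n_i/n_T; K_p = p_B p_C / (p_A p_D) with p_i = y_i·P.
This yields a degree-2 equation in X; solving on (0,1), X = 0.216.
Then n_B = 0.216, n_T = 2, so y_B = 0.108.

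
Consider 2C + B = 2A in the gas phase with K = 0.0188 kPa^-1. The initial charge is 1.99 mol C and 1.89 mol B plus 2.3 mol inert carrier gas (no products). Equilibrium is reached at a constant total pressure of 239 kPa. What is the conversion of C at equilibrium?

Take 1.99 mol C as basis and let X be its fractional conversion, so ξ = 0.995X.
Moles: n_C = 1.99 − 1.99X; n_B = 1.89 − 0.995X; n_A = 1.99X; n_I = 2.3 (inert).
Summing: n_T = 6.18 − 0.995X.
Mole fractions y_i = n_i/n_T; K = p_A^2 / (p_C^2 p_B) with p_i = y_i·P.
Equating to 0.0188 kPa^-1 and solving on 0 < X < 1: X = 0.511.

X = 0.511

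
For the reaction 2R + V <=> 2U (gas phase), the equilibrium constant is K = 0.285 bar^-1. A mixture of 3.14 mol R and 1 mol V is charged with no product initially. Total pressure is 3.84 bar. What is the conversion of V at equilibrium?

X = 0.451

Basis: 1 mol V initially; let X = conversion of V. Extent ξ = X.
Mole table: n_R = 3.14 − 2X; n_V = 1 − X; n_U = 2X.
Total moles n_T = 4.14 − X.
With p_i = (n_i/n_T)P, K = p_U^2 / (p_R^2 p_V).
Setting this equal to 0.285 bar^-1 and taking the physical root (0 < X < 1) gives X = 0.451.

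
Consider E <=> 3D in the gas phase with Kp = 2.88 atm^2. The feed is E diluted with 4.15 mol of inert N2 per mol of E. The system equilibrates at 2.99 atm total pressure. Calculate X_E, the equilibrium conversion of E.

Basis: 1 mol E initially; let X = conversion of E. Extent ξ = X.
Mole table: n_E = 1 − X; n_D = 3X; n_I = 4.15 (inert).
n_T = Σnᵢ = 5.15 + 2X.
y_i = n_i/n_T, p_i = y_i·P. Kp = p_D^3 / (p_E).
Equating to 2.88 atm^2 and solving on 0 < X < 1: X = 0.583.

X = 0.583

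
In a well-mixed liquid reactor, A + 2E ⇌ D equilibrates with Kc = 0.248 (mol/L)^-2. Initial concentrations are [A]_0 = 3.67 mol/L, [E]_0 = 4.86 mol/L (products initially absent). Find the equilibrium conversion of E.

Let X = conversion of E; extent ξ = 4.86X/2 mol/L.
Concentrations: [A] = 3.67 − 2.43X; [E] = 4.86 − 4.86X; [D] = 2.43X.
Kc = [D] / ([A] [E]^2).
Equating to 0.248 (mol/L)^-2: the physical root is X = 0.644.

X = 0.644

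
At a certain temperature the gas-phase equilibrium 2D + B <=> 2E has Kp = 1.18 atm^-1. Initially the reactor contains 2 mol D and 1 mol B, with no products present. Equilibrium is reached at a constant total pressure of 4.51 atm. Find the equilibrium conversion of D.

X = 0.506

Basis: 2 mol D initially; let X = conversion of D. Extent ξ = X.
Moles: n_D = 2 − 2X; n_B = 1 − X; n_E = 2X.
Total moles n_T = 3 − X.
Mole fractions y_i = n_i/n_T; Kp = p_E^2 / (p_D^2 p_B) with p_i = y_i·P.
Setting this equal to 1.18 atm^-1 and taking the physical root (0 < X < 1) gives X = 0.506.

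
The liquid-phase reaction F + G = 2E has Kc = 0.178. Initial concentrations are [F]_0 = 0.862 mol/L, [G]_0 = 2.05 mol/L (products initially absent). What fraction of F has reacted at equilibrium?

X = 0.263

Let X = conversion of F; extent ξ = 0.862·X mol/L.
Concentrations: [F] = 0.862 − 0.862X; [G] = 2.05 − 0.862X; [E] = 1.72X.
Kc = [E]^2 / ([F] [G]).
Setting equal to 0.178 and solving for X on (0,1) gives X = 0.263.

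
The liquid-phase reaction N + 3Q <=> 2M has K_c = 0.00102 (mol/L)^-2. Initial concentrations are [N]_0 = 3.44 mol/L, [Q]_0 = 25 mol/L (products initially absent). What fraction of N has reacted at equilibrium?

X = 0.519

Let X = conversion of N; extent ξ = 3.44·X mol/L.
Concentrations: [N] = 3.44 − 3.44X; [Q] = 25 − 10.3X; [M] = 6.88X.
K_c = [M]^2 / ([N] [Q]^3).
Equating to 0.00102 (mol/L)^-2: the physical root is X = 0.519.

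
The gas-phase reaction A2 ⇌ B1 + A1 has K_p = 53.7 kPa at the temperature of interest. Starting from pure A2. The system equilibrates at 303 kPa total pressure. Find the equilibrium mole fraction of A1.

Basis: 1 mol A2 initially; let X = conversion of A2. Extent ξ = X.
At extent ξ: n_A2 = 1 − X; n_B1 = X; n_A1 = X.
Total moles n_T = 1 + X.
With p_i = (n_i/n_T)P, K_p = p_B1 p_A1 / (p_A2).
Equating to 53.7 kPa and solving on 0 < X < 1: X = 0.388.
Then n_A1 = 0.388, n_T = 1.39, so y_A1 = 0.280.

y_A1 = 0.280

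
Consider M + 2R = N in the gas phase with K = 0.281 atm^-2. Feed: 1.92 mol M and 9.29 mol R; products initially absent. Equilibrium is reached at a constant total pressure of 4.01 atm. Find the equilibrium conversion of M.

X = 0.729

Basis: 1.92 mol M initially; let X = conversion of M. Extent ξ = 1.92X.
Mole table: n_M = 1.92 − 1.92X; n_R = 9.29 − 3.84X; n_N = 1.92X.
Summing: n_T = 11.2 − 3.84X.
With p_i = (n_i/n_T)P, K = p_N / (p_M p_R^2).
This yields a degree-3 equation in X; solving on (0,1), X = 0.729.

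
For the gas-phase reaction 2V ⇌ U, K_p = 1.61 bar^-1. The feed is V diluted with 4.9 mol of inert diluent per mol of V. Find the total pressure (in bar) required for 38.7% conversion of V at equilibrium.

Take 1 mol V as basis and let X be its fractional conversion, so ξ = 0.5X.
Mole table: n_V = 1 − X; n_U = 0.5X; n_I = 4.9 (inert).
Total moles n_T = 5.9 − 0.5X.
K_p = p_U / (p_V^2) with p_i = (n_i/n_T)·P.
At X = 0.387: the mole-fraction product g(X) = Π y_i^ν_i = 2.939. Since K_p = g(X)·P^{-1}, P = (g/K_p)^(1/1) = (2.939/1.61)^(1/1) = 1.83 bar.

P = 1.83 bar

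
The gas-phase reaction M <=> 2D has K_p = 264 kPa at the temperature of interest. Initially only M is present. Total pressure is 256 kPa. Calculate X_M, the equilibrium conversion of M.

X = 0.453

Let X = conversion of M (basis 1 mol M); extent of reaction ξ = X.
Species balance: n_M = 1 − X; n_D = 2X.
Summing: n_T = 1 + X.
With p_i = (n_i/n_T)P, K_p = p_D^2 / (p_M).
Equating to 264 kPa and solving on 0 < X < 1: X = 0.453.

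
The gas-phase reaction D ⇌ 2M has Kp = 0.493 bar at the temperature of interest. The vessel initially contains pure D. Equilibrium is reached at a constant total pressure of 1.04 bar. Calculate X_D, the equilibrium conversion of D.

Let X = conversion of D (basis 1 mol D); extent of reaction ξ = X.
At extent ξ: n_D = 1 − X; n_M = 2X.
Total moles n_T = 1 + X.
Mole fractions y_i = n_i/n_T; Kp = p_M^2 / (p_D) with p_i = y_i·P.
Equating to 0.493 bar and solving on 0 < X < 1: X = 0.326.

X = 0.326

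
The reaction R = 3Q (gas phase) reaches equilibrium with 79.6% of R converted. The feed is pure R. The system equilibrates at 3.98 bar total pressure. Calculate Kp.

Kp = 157 bar^2

Let X = conversion of R (basis 1 mol R); extent of reaction ξ = X.
Mole table: n_R = 1 − X; n_Q = 3X.
Summing: n_T = 1 + 2X.
At X = 0.796: n_R = 0.204, n_Q = 2.39, n_T = 2.59.
p_i = (n_i/n_T)·P. Kp = p_Q^3 / (p_R) = 157 bar^2.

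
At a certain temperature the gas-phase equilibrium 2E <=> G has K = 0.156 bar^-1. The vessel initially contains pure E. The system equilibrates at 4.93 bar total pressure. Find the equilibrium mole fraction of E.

y_E = 0.662

Let X = conversion of E (basis 1 mol E); extent of reaction ξ = 0.5X.
Species balance: n_E = 1 − X; n_G = 0.5X.
Total moles n_T = 1 − 0.5X.
With p_i = (n_i/n_T)P, K = p_G / (p_E^2).
Equating to 0.156 bar^-1 and solving on 0 < X < 1: X = 0.505.
Then n_E = 0.495, n_T = 0.748, so y_E = 0.662.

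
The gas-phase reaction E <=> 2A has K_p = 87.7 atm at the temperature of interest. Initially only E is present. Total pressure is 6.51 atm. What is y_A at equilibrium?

Basis: 1 mol E initially; let X = conversion of E. Extent ξ = X.
Species balance: n_E = 1 − X; n_A = 2X.
Total moles n_T = 1 + X.
y_i = n_i/n_T, p_i = y_i·P. K_p = p_A^2 / (p_E).
Equating to 87.7 atm and solving on 0 < X < 1: X = 0.878.
Then n_A = 1.76, n_T = 1.88, so y_A = 0.935.

y_A = 0.935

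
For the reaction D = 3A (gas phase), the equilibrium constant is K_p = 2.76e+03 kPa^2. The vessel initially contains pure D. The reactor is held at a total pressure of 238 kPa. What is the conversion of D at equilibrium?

X = 0.136

Let X = conversion of D (basis 1 mol D); extent of reaction ξ = X.
Moles: n_D = 1 − X; n_A = 3X.
n_T = Σnᵢ = 1 + 2X.
With p_i = (n_i/n_T)P, K_p = p_A^3 / (p_D).
Equating to 2.76e+03 kPa^2 and solving on 0 < X < 1: X = 0.136.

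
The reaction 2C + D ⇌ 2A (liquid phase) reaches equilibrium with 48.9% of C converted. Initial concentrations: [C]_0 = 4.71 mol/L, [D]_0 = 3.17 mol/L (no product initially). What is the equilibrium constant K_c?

Let X = conversion of C.
Concentrations: [C] = 4.71 − 4.71X; [D] = 3.17 − 2.35X; [A] = 4.71X.
At X = 0.489: [C] = 2.41, [D] = 2.02, [A] = 2.3.
K_c = [A]^2 / ([C]^2 [D]) = 0.454 L/mol.

K_c = 0.454 L/mol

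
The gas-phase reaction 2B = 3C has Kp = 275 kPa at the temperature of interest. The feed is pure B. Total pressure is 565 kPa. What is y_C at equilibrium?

y_C = 0.497

Take 1 mol B as basis and let X be its fractional conversion, so ξ = 0.5X.
At extent ξ: n_B = 1 − X; n_C = 1.5X.
Summing: n_T = 1 + 0.5X.
Mole fractions y_i = n_i/n_T; Kp = p_C^3 / (p_B^2) with p_i = y_i·P.
Setting this equal to 275 kPa and taking the physical root (0 < X < 1) gives X = 0.397.
Then n_C = 0.596, n_T = 1.2, so y_C = 0.497.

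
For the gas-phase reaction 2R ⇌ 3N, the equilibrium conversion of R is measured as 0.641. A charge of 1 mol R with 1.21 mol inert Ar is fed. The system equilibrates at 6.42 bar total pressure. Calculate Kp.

Kp = 17.5 bar

Basis: 1 mol R initially; let X = conversion of R. Extent ξ = 0.5X.
Moles: n_R = 1 − X; n_N = 1.5X; n_I = 1.21 (inert).
n_T = Σnᵢ = 2.21 + 0.5X.
At X = 0.641: n_R = 0.359, n_N = 0.962, n_T = 2.53.
p_i = (n_i/n_T)·P. Kp = p_N^3 / (p_R^2) = 17.5 bar.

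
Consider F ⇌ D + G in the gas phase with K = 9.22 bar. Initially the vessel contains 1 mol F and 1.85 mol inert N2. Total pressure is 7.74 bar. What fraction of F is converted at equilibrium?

Take 1 mol F as basis and let X be its fractional conversion, so ξ = X.
Moles: n_F = 1 − X; n_D = X; n_G = X; n_I = 1.85 (inert).
Total moles n_T = 2.85 + X.
y_i = n_i/n_T, p_i = y_i·P. K = p_D p_G / (p_F).
Equating to 9.22 bar and solving on 0 < X < 1: X = 0.840.

X = 0.840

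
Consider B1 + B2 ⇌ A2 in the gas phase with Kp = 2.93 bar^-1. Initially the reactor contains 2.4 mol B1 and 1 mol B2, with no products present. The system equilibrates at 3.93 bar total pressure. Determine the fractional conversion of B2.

X = 0.874

Let X = conversion of B2 (basis 1 mol B2); extent of reaction ξ = X.
Species balance: n_B1 = 2.4 − X; n_B2 = 1 − X; n_A2 = X.
Total moles n_T = 3.4 − X.
y_i = n_i/n_T, p_i = y_i·P. Kp = p_A2 / (p_B1 p_B2).
Setting this equal to 2.93 bar^-1 and taking the physical root (0 < X < 1) gives X = 0.874.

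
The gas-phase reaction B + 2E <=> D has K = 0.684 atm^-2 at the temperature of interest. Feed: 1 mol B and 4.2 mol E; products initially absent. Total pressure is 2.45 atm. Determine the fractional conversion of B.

Take 1 mol B as basis and let X be its fractional conversion, so ξ = X.
Mole table: n_B = 1 − X; n_E = 4.2 − 2X; n_D = X.
Total moles n_T = 5.2 − 2X.
With p_i = (n_i/n_T)P, K = p_D / (p_B p_E^2).
Setting this equal to 0.684 atm^-2 and taking the physical root (0 < X < 1) gives X = 0.691.

X = 0.691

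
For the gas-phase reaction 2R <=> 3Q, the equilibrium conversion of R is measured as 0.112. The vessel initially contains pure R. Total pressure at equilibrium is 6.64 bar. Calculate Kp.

Take 1 mol R as basis and let X be its fractional conversion, so ξ = 0.5X.
Mole table: n_R = 1 − X; n_Q = 1.5X.
Total moles n_T = 1 + 0.5X.
At X = 0.112: n_R = 0.888, n_Q = 0.168, n_T = 1.06.
p_i = (n_i/n_T)·P. Kp = p_Q^3 / (p_R^2) = 0.0378 bar.

Kp = 0.0378 bar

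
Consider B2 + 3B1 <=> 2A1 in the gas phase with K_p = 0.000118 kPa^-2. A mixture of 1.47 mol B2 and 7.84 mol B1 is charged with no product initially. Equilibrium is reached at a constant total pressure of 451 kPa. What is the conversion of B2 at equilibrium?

X = 0.869

Basis: 1.47 mol B2 initially; let X = conversion of B2. Extent ξ = 1.47X.
Moles: n_B2 = 1.47 − 1.47X; n_B1 = 7.84 − 4.41X; n_A1 = 2.94X.
Total moles n_T = 9.31 − 2.94X.
With p_i = (n_i/n_T)P, K_p = p_A1^2 / (p_B2 p_B1^3).
Setting this equal to 0.000118 kPa^-2 and taking the physical root (0 < X < 1) gives X = 0.869.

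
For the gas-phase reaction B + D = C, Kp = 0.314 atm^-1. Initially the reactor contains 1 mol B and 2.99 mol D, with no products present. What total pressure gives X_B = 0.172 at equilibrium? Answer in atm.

P = 0.896 atm

Basis: 1 mol B initially; let X = conversion of B. Extent ξ = X.
Moles: n_B = 1 − X; n_D = 2.99 − X; n_C = X.
Total moles n_T = 3.99 − X.
Kp = p_C / (p_B p_D) with p_i = (n_i/n_T)·P.
At X = 0.172: the mole-fraction product g(X) = Π y_i^ν_i = 0.2814. Since Kp = g(X)·P^{-1}, P = (g/Kp)^(1/1) = (0.2814/0.314)^(1/1) = 0.896 atm.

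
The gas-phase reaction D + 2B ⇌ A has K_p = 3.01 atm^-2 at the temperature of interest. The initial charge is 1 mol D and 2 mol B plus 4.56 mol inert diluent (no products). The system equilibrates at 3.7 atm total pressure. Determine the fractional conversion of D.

X = 0.494

Let X = conversion of D (basis 1 mol D); extent of reaction ξ = X.
Species balance: n_D = 1 − X; n_B = 2 − 2X; n_A = X; n_I = 4.56 (inert).
Total moles n_T = 7.56 − 2X.
y_i = n_i/n_T, p_i = y_i·P. K_p = p_A / (p_D p_B^2).
This yields a degree-3 equation in X; solving on (0,1), X = 0.494.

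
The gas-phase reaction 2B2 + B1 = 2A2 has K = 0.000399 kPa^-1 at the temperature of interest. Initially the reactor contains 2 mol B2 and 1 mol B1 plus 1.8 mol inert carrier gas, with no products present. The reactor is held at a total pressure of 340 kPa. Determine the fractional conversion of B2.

X = 0.137

Basis: 2 mol B2 initially; let X = conversion of B2. Extent ξ = X.
At extent ξ: n_B2 = 2 − 2X; n_B1 = 1 − X; n_A2 = 2X; n_I = 1.8 (inert).
Summing: n_T = 4.8 − X.
With p_i = (n_i/n_T)P, K = p_A2^2 / (p_B2^2 p_B1).
Equating to 0.000399 kPa^-1 and solving on 0 < X < 1: X = 0.137.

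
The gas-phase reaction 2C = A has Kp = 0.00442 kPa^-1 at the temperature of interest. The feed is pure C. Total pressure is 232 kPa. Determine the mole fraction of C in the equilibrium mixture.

y_C = 0.614

Basis: 1 mol C initially; let X = conversion of C. Extent ξ = 0.5X.
Moles: n_C = 1 − X; n_A = 0.5X.
n_T = Σnᵢ = 1 − 0.5X.
y_i = n_i/n_T, p_i = y_i·P. Kp = p_A / (p_C^2).
Equating to 0.00442 kPa^-1 and solving on 0 < X < 1: X = 0.557.
Then n_C = 0.443, n_T = 0.721, so y_C = 0.614.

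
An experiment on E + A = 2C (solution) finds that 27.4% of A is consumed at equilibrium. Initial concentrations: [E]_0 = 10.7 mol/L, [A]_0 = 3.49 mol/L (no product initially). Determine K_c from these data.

K_c = 0.148

Let X = conversion of A.
Concentrations: [E] = 10.7 − 3.49X; [A] = 3.49 − 3.49X; [C] = 6.98X.
At X = 0.274: [E] = 9.74, [A] = 2.53, [C] = 1.91.
K_c = [C]^2 / ([E] [A]) = 0.148.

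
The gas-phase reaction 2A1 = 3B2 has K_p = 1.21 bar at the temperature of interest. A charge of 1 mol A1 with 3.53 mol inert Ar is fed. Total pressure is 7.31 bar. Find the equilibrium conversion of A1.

Basis: 1 mol A1 initially; let X = conversion of A1. Extent ξ = 0.5X.
At extent ξ: n_A1 = 1 − X; n_B2 = 1.5X; n_I = 3.53 (inert).
Total moles n_T = 4.53 + 0.5X.
y_i = n_i/n_T, p_i = y_i·P. K_p = p_B2^3 / (p_A1^2).
Setting this equal to 1.21 bar and taking the physical root (0 < X < 1) gives X = 0.425.

X = 0.425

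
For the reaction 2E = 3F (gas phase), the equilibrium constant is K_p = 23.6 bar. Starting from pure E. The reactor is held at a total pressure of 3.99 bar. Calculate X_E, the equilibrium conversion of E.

Take 1 mol E as basis and let X be its fractional conversion, so ξ = 0.5X.
Species balance: n_E = 1 − X; n_F = 1.5X.
Summing: n_T = 1 + 0.5X.
y_i = n_i/n_T, p_i = y_i·P. K_p = p_F^3 / (p_E^2).
Equating to 23.6 bar and solving on 0 < X < 1: X = 0.654.

X = 0.654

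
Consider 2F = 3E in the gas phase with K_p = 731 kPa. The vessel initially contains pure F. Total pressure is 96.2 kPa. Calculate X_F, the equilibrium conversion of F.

X = 0.678

Basis: 1 mol F initially; let X = conversion of F. Extent ξ = 0.5X.
Mole table: n_F = 1 − X; n_E = 1.5X.
Total moles n_T = 1 + 0.5X.
With p_i = (n_i/n_T)P, K_p = p_E^3 / (p_F^2).
Setting this equal to 731 kPa and taking the physical root (0 < X < 1) gives X = 0.678.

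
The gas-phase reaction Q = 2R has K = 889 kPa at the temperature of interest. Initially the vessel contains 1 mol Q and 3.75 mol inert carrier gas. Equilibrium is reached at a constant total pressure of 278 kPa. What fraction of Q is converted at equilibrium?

X = 0.842

Let X = conversion of Q (basis 1 mol Q); extent of reaction ξ = X.
Moles: n_Q = 1 − X; n_R = 2X; n_I = 3.75 (inert).
Total moles n_T = 4.75 + X.
y_i = n_i/n_T, p_i = y_i·P. K = p_R^2 / (p_Q).
Setting this equal to 889 kPa and taking the physical root (0 < X < 1) gives X = 0.842.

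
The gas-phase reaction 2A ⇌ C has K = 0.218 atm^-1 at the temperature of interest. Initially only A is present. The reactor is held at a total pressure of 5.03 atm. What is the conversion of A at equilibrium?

Take 1 mol A as basis and let X be its fractional conversion, so ξ = 0.5X.
Moles: n_A = 1 − X; n_C = 0.5X.
Total moles n_T = 1 − 0.5X.
y_i = n_i/n_T, p_i = y_i·P. K = p_C / (p_A^2).
Equating to 0.218 atm^-1 and solving on 0 < X < 1: X = 0.569.

X = 0.569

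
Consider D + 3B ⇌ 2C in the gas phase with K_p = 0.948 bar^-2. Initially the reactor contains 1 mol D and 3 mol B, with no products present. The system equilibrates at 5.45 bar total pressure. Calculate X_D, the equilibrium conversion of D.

Let X = conversion of D (basis 1 mol D); extent of reaction ξ = X.
Mole table: n_D = 1 − X; n_B = 3 − 3X; n_C = 2X.
Total moles n_T = 4 − 2X.
Mole fractions y_i = n_i/n_T; K_p = p_C^2 / (p_D p_B^3) with p_i = y_i·P.
Setting this equal to 0.948 bar^-2 and taking the physical root (0 < X < 1) gives X = 0.644.

X = 0.644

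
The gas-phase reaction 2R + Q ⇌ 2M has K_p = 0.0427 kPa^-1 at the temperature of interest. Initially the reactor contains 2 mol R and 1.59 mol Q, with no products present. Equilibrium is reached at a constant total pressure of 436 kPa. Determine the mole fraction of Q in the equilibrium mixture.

y_Q = 0.307

Basis: 2 mol R initially; let X = conversion of R. Extent ξ = X.
At extent ξ: n_R = 2 − 2X; n_Q = 1.59 − X; n_M = 2X.
Summing: n_T = 3.59 − X.
y_i = n_i/n_T, p_i = y_i·P. K_p = p_M^2 / (p_R^2 p_Q).
Substituting and setting equal to 0.0427 kPa^-1 gives a polynomial in X; the root in (0,1) is X = 0.705.
Then n_Q = 0.885, n_T = 2.89, so y_Q = 0.307.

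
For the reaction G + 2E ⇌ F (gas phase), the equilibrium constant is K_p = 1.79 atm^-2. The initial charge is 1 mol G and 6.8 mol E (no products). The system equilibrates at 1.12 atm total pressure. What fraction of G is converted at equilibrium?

Let X = conversion of G (basis 1 mol G); extent of reaction ξ = X.
Moles: n_G = 1 − X; n_E = 6.8 − 2X; n_F = X.
n_T = Σnᵢ = 7.8 − 2X.
y_i = n_i/n_T, p_i = y_i·P. K_p = p_F / (p_G p_E^2).
Substituting and setting equal to 1.79 atm^-2 gives a polynomial in X; the root in (0,1) is X = 0.617.

X = 0.617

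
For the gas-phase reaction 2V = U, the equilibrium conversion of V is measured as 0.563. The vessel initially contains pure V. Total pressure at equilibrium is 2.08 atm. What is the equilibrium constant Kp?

Kp = 0.509 atm^-1

Let X = conversion of V (basis 1 mol V); extent of reaction ξ = 0.5X.
Moles: n_V = 1 − X; n_U = 0.5X.
n_T = Σnᵢ = 1 − 0.5X.
At X = 0.563: n_V = 0.437, n_U = 0.281, n_T = 0.719.
p_i = (n_i/n_T)·P. Kp = p_U / (p_V^2) = 0.509 atm^-1.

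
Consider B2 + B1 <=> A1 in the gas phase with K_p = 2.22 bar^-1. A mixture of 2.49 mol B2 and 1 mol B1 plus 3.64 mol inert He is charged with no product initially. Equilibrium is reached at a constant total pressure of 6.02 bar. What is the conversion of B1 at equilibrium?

Basis: 1 mol B1 initially; let X = conversion of B1. Extent ξ = X.
Species balance: n_B2 = 2.49 − X; n_B1 = 1 − X; n_A1 = X; n_I = 3.64 (inert).
Summing: n_T = 7.13 − X.
Mole fractions y_i = n_i/n_T; K_p = p_A1 / (p_B2 p_B1) with p_i = y_i·P.
Equating to 2.22 bar^-1 and solving on 0 < X < 1: X = 0.782.

X = 0.782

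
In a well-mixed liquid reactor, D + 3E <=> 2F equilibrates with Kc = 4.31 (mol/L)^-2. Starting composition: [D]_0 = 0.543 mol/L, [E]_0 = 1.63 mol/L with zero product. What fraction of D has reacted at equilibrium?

X = 0.562

Let X = conversion of D; extent ξ = 0.543·X mol/L.
Concentrations: [D] = 0.543 − 0.543X; [E] = 1.63 − 1.63X; [F] = 1.09X.
Kc = [F]^2 / ([D] [E]^3).
This equals 4.31 at X = 0.562 (the root in 0 < X < 1).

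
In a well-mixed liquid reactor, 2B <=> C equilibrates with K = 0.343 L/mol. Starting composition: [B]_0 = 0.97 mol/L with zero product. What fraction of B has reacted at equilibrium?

X = 0.314

Let X = conversion of B; extent ξ = 0.97X/2 mol/L.
Concentrations: [B] = 0.97 − 0.97X; [C] = 0.485X.
K = [C] / ([B]^2).
Setting equal to 0.343 and solving for X on (0,1) gives X = 0.314.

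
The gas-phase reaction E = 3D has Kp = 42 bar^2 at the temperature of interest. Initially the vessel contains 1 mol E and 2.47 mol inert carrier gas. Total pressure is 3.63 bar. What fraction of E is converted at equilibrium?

Take 1 mol E as basis and let X be its fractional conversion, so ξ = X.
Species balance: n_E = 1 − X; n_D = 3X; n_I = 2.47 (inert).
Total moles n_T = 3.47 + 2X.
With p_i = (n_i/n_T)P, Kp = p_D^3 / (p_E).
Substituting and setting equal to 42 bar^2 gives a polynomial in X; the root in (0,1) is X = 0.821.

X = 0.821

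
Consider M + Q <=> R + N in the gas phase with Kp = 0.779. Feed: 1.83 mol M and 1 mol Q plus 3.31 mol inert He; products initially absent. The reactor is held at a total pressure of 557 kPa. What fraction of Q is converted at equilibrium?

X = 0.609

Take 1 mol Q as basis and let X be its fractional conversion, so ξ = X.
Mole table: n_M = 1.83 − X; n_Q = 1 − X; n_R = X; n_N = X; n_I = 3.31 (inert).
Total moles n_T = 6.14 (Δν = 0, constant).
With p_i = (n_i/n_T)P, Kp = p_R p_N / (p_M p_Q).
Setting this equal to 0.779 and taking the physical root (0 < X < 1) gives X = 0.609.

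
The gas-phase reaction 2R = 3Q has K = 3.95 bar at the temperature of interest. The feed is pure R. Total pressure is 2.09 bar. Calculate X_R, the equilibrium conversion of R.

X = 0.535

Take 1 mol R as basis and let X be its fractional conversion, so ξ = 0.5X.
Species balance: n_R = 1 − X; n_Q = 1.5X.
Total moles n_T = 1 + 0.5X.
With p_i = (n_i/n_T)P, K = p_Q^3 / (p_R^2).
Equating to 3.95 bar and solving on 0 < X < 1: X = 0.535.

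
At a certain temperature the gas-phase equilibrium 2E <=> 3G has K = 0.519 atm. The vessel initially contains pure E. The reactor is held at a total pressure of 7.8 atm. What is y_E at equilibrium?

y_E = 0.685

Basis: 1 mol E initially; let X = conversion of E. Extent ξ = 0.5X.
Moles: n_E = 1 − X; n_G = 1.5X.
Summing: n_T = 1 + 0.5X.
With p_i = (n_i/n_T)P, K = p_G^3 / (p_E^2).
Substituting and setting equal to 0.519 atm gives a polynomial in X; the root in (0,1) is X = 0.235.
Then n_E = 0.765, n_T = 1.12, so y_E = 0.685.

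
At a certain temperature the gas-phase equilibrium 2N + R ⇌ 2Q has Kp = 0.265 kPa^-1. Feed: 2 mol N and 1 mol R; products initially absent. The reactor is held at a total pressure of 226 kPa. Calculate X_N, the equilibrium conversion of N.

X = 0.728

Basis: 2 mol N initially; let X = conversion of N. Extent ξ = X.
Species balance: n_N = 2 − 2X; n_R = 1 − X; n_Q = 2X.
n_T = Σnᵢ = 3 − X.
y_i = n_i/n_T, p_i = y_i·P. Kp = p_Q^2 / (p_N^2 p_R).
Setting this equal to 0.265 kPa^-1 and taking the physical root (0 < X < 1) gives X = 0.728.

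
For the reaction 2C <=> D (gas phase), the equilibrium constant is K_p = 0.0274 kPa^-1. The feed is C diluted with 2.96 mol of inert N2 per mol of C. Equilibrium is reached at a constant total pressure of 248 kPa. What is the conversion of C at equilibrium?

Let X = conversion of C (basis 1 mol C); extent of reaction ξ = 0.5X.
Species balance: n_C = 1 − X; n_D = 0.5X; n_I = 2.96 (inert).
Total moles n_T = 3.96 − 0.5X.
Mole fractions y_i = n_i/n_T; K_p = p_D / (p_C^2) with p_i = y_i·P.
Substituting and setting equal to 0.0274 kPa^-1 gives a polynomial in X; the root in (0,1) is X = 0.598.

X = 0.598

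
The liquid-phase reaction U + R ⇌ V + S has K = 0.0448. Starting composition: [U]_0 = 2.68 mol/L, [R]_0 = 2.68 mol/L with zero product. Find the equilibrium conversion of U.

Let X = conversion of U; extent ξ = 2.68·X mol/L.
Concentrations: [U] = 2.68 − 2.68X; [R] = 2.68 − 2.68X; [V] = 2.68X; [S] = 2.68X.
K = [V] [S] / ([U] [R]).
Equating to 0.0448: the physical root is X = 0.175.

X = 0.175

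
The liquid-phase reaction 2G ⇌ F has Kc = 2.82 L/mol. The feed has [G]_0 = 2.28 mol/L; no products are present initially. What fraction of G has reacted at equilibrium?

X = 0.757

Let X = conversion of G; extent ξ = 2.28X/2 mol/L.
Concentrations: [G] = 2.28 − 2.28X; [F] = 1.14X.
Kc = [F] / ([G]^2).
Solving Kc = 2.82 for X ∈ (0,1): X = 0.757.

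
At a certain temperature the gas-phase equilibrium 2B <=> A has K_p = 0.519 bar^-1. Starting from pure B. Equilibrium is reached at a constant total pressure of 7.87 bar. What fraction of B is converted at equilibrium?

X = 0.760

Take 1 mol B as basis and let X be its fractional conversion, so ξ = 0.5X.
At extent ξ: n_B = 1 − X; n_A = 0.5X.
n_T = Σnᵢ = 1 − 0.5X.
y_i = n_i/n_T, p_i = y_i·P. K_p = p_A / (p_B^2).
Equating to 0.519 bar^-1 and solving on 0 < X < 1: X = 0.760.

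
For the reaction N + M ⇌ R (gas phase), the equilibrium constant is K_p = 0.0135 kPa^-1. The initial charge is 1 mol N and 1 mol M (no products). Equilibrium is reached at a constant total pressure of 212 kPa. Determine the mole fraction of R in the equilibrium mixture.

y_R = 0.326

Take 1 mol N as basis and let X be its fractional conversion, so ξ = X.
Moles: n_N = 1 − X; n_M = 1 − X; n_R = X.
Total moles n_T = 2 − X.
y_i = n_i/n_T, p_i = y_i·P. K_p = p_R / (p_N p_M).
Equating to 0.0135 kPa^-1 and solving on 0 < X < 1: X = 0.491.
Then n_R = 0.491, n_T = 1.51, so y_R = 0.326.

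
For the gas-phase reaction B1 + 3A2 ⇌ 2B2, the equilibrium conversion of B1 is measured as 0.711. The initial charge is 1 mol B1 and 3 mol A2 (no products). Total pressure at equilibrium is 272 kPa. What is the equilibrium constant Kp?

Basis: 1 mol B1 initially; let X = conversion of B1. Extent ξ = X.
Moles: n_B1 = 1 − X; n_A2 = 3 − 3X; n_B2 = 2X.
n_T = Σnᵢ = 4 − 2X.
At X = 0.711: n_B1 = 0.289, n_A2 = 0.867, n_B2 = 1.42, n_T = 2.58.
p_i = (n_i/n_T)·P. Kp = p_B2^2 / (p_B1 p_A2^3) = 0.000964 kPa^-2.

Kp = 0.000964 kPa^-2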